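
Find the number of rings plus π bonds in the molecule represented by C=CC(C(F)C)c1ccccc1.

Molecular formula from the SMILES: C11H13F.
DoU = (2C + 2 + N − H − X)/2 = (2·11 + 2 + 0 − 13 − 1)/2 = 10/2 = 5.
(Structurally: 1 ring(s) + 4 π bond(s) = 5.)

5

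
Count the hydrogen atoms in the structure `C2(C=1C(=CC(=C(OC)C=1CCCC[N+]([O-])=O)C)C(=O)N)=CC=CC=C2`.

Hydrogens are implicit in SMILES; fill each atom to its normal valence:
  6 × C (aromatic): 1 H each → 6
  6 × C (aromatic): no H
  4 × C: 2 H each → 8
  3 × O: no H
  2 × C: 3 H each → 6
  1 × C: no H
  1 × N: 2 H
  1 × N (charge +1): no H
  1 × O (charge -1): no H
  Total hydrogens = 22.

22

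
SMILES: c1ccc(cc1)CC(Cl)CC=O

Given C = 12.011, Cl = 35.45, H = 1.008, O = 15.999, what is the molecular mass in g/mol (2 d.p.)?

Molecular formula: C10H11ClO.
M = 10×12.011 + 1×35.45 + 11×1.008 + 1×15.999 = 182.65 g/mol.

182.65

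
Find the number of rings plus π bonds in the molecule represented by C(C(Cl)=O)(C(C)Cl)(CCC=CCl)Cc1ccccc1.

6

Molecular formula from the SMILES: C15H17Cl3O.
DoU = (2C + 2 + N − H − X)/2 = (2·15 + 2 + 0 − 17 − 3)/2 = 12/2 = 6.
(Structurally: 1 ring(s) + 5 π bond(s) = 6.)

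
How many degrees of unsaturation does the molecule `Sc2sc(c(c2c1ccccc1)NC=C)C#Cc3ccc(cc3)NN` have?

Molecular formula from the SMILES: C20H17N3S2.
DoU = (2C + 2 + N − H − X)/2 = (2·20 + 2 + 3 − 17 − 0)/2 = 28/2 = 14.
(Structurally: 3 ring(s) + 11 π bond(s) = 14.)

14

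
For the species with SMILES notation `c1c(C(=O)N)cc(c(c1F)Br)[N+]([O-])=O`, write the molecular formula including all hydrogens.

Heavy atoms from the SMILES: 1 Br, 7 C, 1 F, 2 N, 3 O.
Implicit hydrogens by atom environment:
  4 × C (aromatic): no H
  2 × C (aromatic): 1 H each → 2
  2 × O: no H
  1 × Br: no H
  1 × C: no H
  1 × F: no H
  1 × N: 2 H
  1 × N (charge +1): no H
  1 × O (charge -1): no H
  Total hydrogens = 4.
Molecular formula: C7H4BrFN2O3

C7H4BrFN2O3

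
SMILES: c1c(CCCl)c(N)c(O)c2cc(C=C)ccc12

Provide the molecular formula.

Heavy atoms from the SMILES: 14 C, 1 Cl, 1 N, 1 O.
Implicit hydrogens by atom environment:
  6 × C (aromatic): no H
  4 × C (aromatic): 1 H each → 4
  3 × C: 2 H each → 6
  1 × C: 1 H
  1 × Cl: no H
  1 × N: 2 H
  1 × O: 1 H
  Total hydrogens = 14.
Molecular formula: C14H14ClNO

C14H14ClNO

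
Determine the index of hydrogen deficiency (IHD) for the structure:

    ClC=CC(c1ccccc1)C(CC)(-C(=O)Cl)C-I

Molecular formula from the SMILES: C14H15Cl2IO.
DoU = (2C + 2 + N − H − X)/2 = (2·14 + 2 + 0 − 15 − 3)/2 = 12/2 = 6.
(Structurally: 1 ring(s) + 5 π bond(s) = 6.)

6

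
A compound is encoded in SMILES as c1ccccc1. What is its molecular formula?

Heavy atoms from the SMILES: 6 C.
Implicit hydrogens by atom environment:
  6 × C (aromatic): 1 H each → 6
  Total hydrogens = 6.
Molecular formula: C6H6

C6H6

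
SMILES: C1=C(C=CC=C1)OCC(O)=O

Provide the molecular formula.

C8H8O3

Heavy atoms from the SMILES: 8 C, 3 O.
Implicit hydrogens by atom environment:
  5 × C (aromatic): 1 H each → 5
  2 × O: no H
  1 × C: 2 H
  1 × C (aromatic): no H
  1 × C: no H
  1 × O: 1 H
  Total hydrogens = 8.
Molecular formula: C8H8O3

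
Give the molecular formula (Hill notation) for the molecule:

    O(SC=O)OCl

Heavy atoms from the SMILES: 1 C, 1 Cl, 3 O, 1 S.
Implicit hydrogens by atom environment:
  3 × O: no H
  1 × C: 1 H
  1 × Cl: no H
  1 × S: no H
  Total hydrogens = 1.
Molecular formula: CHClO3S

CHClO3S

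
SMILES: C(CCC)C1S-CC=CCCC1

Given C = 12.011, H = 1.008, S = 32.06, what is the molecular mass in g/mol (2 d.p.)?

Molecular formula: C11H20S.
M = 11×12.011 + 20×1.008 + 1×32.06 = 184.34 g/mol.

184.34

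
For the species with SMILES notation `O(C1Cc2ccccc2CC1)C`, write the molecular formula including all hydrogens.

C11H14O

Heavy atoms from the SMILES: 11 C, 1 O.
Implicit hydrogens by atom environment:
  4 × C (aromatic): 1 H each → 4
  3 × C: 2 H each → 6
  2 × C (aromatic): no H
  1 × C: 3 H
  1 × C: 1 H
  1 × O: no H
  Total hydrogens = 14.
Molecular formula: C11H14O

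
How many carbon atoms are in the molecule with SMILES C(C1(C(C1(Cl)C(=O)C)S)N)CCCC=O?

10

The symbol for carbon appears 10 times in the SMILES. (Cl is a single chlorine, not C + l.)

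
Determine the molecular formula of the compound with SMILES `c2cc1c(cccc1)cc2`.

Heavy atoms from the SMILES: 10 C.
Implicit hydrogens by atom environment:
  8 × C (aromatic): 1 H each → 8
  2 × C (aromatic): no H
  Total hydrogens = 8.
Molecular formula: C10H8

C10H8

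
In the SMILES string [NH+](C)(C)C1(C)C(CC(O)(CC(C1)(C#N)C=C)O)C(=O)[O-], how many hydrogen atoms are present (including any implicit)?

22

Hydrogens are implicit in SMILES; fill each atom to its normal valence:
  5 × C: no H
  4 × C: 2 H each → 8
  3 × C: 3 H each → 9
  2 × C: 1 H each → 2
  2 × O: 1 H each → 2
  1 × N (charge +1): 1 H
  1 × N: no H
  1 × O: no H
  1 × O (charge -1): no H
  Total hydrogens = 22.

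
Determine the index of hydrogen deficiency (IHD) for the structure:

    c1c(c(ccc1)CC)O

Molecular formula from the SMILES: C8H10O.
DoU = (2C + 2 + N − H − X)/2 = (2·8 + 2 + 0 − 10 − 0)/2 = 8/2 = 4.
(Structurally: 1 ring(s) + 3 π bond(s) = 4.)

4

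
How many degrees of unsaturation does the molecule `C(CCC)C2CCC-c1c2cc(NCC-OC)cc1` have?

5

Molecular formula from the SMILES: C17H27NO.
DoU = (2C + 2 + N − H − X)/2 = (2·17 + 2 + 1 − 27 − 0)/2 = 10/2 = 5.
(Structurally: 2 ring(s) + 3 π bond(s) = 5.)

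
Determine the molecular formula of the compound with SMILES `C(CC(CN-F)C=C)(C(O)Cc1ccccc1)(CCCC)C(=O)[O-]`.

C19H27FNO3-

Heavy atoms from the SMILES: 19 C, 1 F, 1 N, 3 O.
Implicit hydrogens by atom environment:
  7 × C: 2 H each → 14
  5 × C (aromatic): 1 H each → 5
  3 × C: 1 H each → 3
  2 × C: no H
  1 × C: 3 H
  1 × C (aromatic): no H
  1 × F: no H
  1 × N: 1 H
  1 × O: 1 H
  1 × O: no H
  1 × O (charge -1): no H
  Total hydrogens = 27.
Net charge -1.
Molecular formula: C19H27FNO3-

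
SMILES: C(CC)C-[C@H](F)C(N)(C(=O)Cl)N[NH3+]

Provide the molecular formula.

C7H16ClFN3O+

Heavy atoms from the SMILES: 7 C, 1 Cl, 1 F, 3 N, 1 O.
Implicit hydrogens by atom environment:
  3 × C: 2 H each → 6
  2 × C: no H
  1 × C: 3 H
  1 × C: 1 H
  1 × Cl: no H
  1 × F: no H
  1 × N (charge +1): 3 H
  1 × N: 2 H
  1 × N: 1 H
  1 × O: no H
  Total hydrogens = 16.
Net charge +1.
Molecular formula: C7H16ClFN3O+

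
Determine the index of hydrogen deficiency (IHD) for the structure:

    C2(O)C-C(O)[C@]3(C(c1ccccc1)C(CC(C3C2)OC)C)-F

6

Molecular formula from the SMILES: C18H25FO3.
DoU = (2C + 2 + N − H − X)/2 = (2·18 + 2 + 0 − 25 − 1)/2 = 12/2 = 6.
(Structurally: 3 ring(s) + 3 π bond(s) = 6.)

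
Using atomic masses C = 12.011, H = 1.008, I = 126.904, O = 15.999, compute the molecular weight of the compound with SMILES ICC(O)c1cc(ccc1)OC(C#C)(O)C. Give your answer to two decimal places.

332.14

Molecular formula: C12H13IO3.
M = 12×12.011 + 13×1.008 + 1×126.904 + 3×15.999 = 332.14 g/mol.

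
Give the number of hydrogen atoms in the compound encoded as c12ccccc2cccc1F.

7

Hydrogens are implicit in SMILES; fill each atom to its normal valence:
  7 × C (aromatic): 1 H each → 7
  3 × C (aromatic): no H
  1 × F: no H
  Total hydrogens = 7.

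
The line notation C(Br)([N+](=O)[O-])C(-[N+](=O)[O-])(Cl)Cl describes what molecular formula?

C2HBrCl2N2O4

Heavy atoms from the SMILES: 1 Br, 2 C, 2 Cl, 2 N, 4 O.
Implicit hydrogens by atom environment:
  2 × Cl: no H
  2 × N (charge +1): no H
  2 × O: no H
  2 × O (charge -1): no H
  1 × Br: no H
  1 × C: 1 H
  1 × C: no H
  Total hydrogens = 1.
Molecular formula: C2HBrCl2N2O4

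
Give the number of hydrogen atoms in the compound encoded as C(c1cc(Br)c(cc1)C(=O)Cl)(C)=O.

Hydrogens are implicit in SMILES; fill each atom to its normal valence:
  3 × C (aromatic): 1 H each → 3
  3 × C (aromatic): no H
  2 × C: no H
  2 × O: no H
  1 × Br: no H
  1 × C: 3 H
  1 × Cl: no H
  Total hydrogens = 6.

6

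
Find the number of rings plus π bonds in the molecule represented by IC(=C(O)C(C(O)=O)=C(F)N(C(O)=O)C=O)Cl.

Molecular formula from the SMILES: C7H4ClFINO6.
DoU = (2C + 2 + N − H − X)/2 = (2·7 + 2 + 1 − 4 − 3)/2 = 10/2 = 5.
(Structurally: 0 ring(s) + 5 π bond(s) = 5.)

5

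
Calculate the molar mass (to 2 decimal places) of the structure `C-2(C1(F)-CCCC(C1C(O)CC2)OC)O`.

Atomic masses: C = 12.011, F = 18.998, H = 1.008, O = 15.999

218.27

Molecular formula: C11H19FO3.
M = 11×12.011 + 1×18.998 + 19×1.008 + 3×15.999 = 218.27 g/mol.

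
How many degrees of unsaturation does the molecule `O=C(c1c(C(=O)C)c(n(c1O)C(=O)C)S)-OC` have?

Molecular formula from the SMILES: C10H11NO5S.
DoU = (2C + 2 + N − H − X)/2 = (2·10 + 2 + 1 − 11 − 0)/2 = 12/2 = 6.
(Structurally: 1 ring(s) + 5 π bond(s) = 6.)

6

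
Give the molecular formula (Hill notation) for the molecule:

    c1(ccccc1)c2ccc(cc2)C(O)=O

Heavy atoms from the SMILES: 13 C, 2 O.
Implicit hydrogens by atom environment:
  9 × C (aromatic): 1 H each → 9
  3 × C (aromatic): no H
  1 × C: no H
  1 × O: 1 H
  1 × O: no H
  Total hydrogens = 10.
Molecular formula: C13H10O2

C13H10O2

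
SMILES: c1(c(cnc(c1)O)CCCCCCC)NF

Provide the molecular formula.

C12H19FN2O

Heavy atoms from the SMILES: 12 C, 1 F, 2 N, 1 O.
Implicit hydrogens by atom environment:
  6 × C: 2 H each → 12
  3 × C (aromatic): no H
  2 × C (aromatic): 1 H each → 2
  1 × C: 3 H
  1 × F: no H
  1 × N: 1 H
  1 × N (aromatic): no H
  1 × O: 1 H
  Total hydrogens = 19.
Molecular formula: C12H19FN2O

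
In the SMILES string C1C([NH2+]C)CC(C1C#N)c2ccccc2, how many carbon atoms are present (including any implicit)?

The symbol for carbon appears 13 times in the SMILES. Lowercase c denotes aromatic carbon and counts toward C.

13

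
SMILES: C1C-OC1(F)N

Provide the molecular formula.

C3H6FNO

Heavy atoms from the SMILES: 3 C, 1 F, 1 N, 1 O.
Implicit hydrogens by atom environment:
  2 × C: 2 H each → 4
  1 × C: no H
  1 × F: no H
  1 × N: 2 H
  1 × O: no H
  Total hydrogens = 6.
Molecular formula: C3H6FNO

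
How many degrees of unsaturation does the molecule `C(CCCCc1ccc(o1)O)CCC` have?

3

Molecular formula from the SMILES: C12H20O2.
DoU = (2C + 2 + N − H − X)/2 = (2·12 + 2 + 0 − 20 − 0)/2 = 6/2 = 3.
(Structurally: 1 ring(s) + 2 π bond(s) = 3.)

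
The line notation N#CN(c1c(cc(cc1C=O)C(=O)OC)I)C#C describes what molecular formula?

Heavy atoms from the SMILES: 12 C, 1 I, 2 N, 3 O.
Implicit hydrogens by atom environment:
  4 × C (aromatic): no H
  3 × C: no H
  3 × O: no H
  2 × C (aromatic): 1 H each → 2
  2 × C: 1 H each → 2
  2 × N: no H
  1 × C: 3 H
  1 × I: no H
  Total hydrogens = 7.
Molecular formula: C12H7IN2O3

C12H7IN2O3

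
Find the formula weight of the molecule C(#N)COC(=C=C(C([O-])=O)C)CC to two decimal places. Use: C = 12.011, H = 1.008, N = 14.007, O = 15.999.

180.18

Molecular formula: C9H10NO3-.
M = 9×12.011 + 10×1.008 + 1×14.007 + 3×15.999 = 180.18 g/mol.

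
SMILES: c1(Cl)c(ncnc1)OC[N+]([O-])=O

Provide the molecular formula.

C5H4ClN3O3

Heavy atoms from the SMILES: 5 C, 1 Cl, 3 N, 3 O.
Implicit hydrogens by atom environment:
  2 × C (aromatic): 1 H each → 2
  2 × C (aromatic): no H
  2 × N (aromatic): no H
  2 × O: no H
  1 × C: 2 H
  1 × Cl: no H
  1 × N (charge +1): no H
  1 × O (charge -1): no H
  Total hydrogens = 4.
Molecular formula: C5H4ClN3O3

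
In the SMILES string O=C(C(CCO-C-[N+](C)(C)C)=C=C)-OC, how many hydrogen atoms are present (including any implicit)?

20

Hydrogens are implicit in SMILES; fill each atom to its normal valence:
  4 × C: 3 H each → 12
  4 × C: 2 H each → 8
  3 × C: no H
  3 × O: no H
  1 × N (charge +1): no H
  Total hydrogens = 20.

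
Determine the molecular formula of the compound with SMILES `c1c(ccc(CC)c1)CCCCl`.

C11H15Cl

Heavy atoms from the SMILES: 11 C, 1 Cl.
Implicit hydrogens by atom environment:
  4 × C: 2 H each → 8
  4 × C (aromatic): 1 H each → 4
  2 × C (aromatic): no H
  1 × C: 3 H
  1 × Cl: no H
  Total hydrogens = 15.
Molecular formula: C11H15Cl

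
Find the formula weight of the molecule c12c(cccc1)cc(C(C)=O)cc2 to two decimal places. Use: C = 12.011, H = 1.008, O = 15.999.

Molecular formula: C12H10O.
M = 12×12.011 + 10×1.008 + 1×15.999 = 170.21 g/mol.

170.21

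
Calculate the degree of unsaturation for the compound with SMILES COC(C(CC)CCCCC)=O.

Molecular formula from the SMILES: C10H20O2.
DoU = (2C + 2 + N − H − X)/2 = (2·10 + 2 + 0 − 20 − 0)/2 = 2/2 = 1.
(Structurally: 0 ring(s) + 1 π bond(s) = 1.)

1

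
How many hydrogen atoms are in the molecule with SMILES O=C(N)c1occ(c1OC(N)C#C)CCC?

Hydrogens are implicit in SMILES; fill each atom to its normal valence:
  3 × C (aromatic): no H
  2 × C: 2 H each → 4
  2 × C: 1 H each → 2
  2 × C: no H
  2 × N: 2 H each → 4
  2 × O: no H
  1 × C: 3 H
  1 × C (aromatic): 1 H
  1 × O (aromatic): no H
  Total hydrogens = 14.

14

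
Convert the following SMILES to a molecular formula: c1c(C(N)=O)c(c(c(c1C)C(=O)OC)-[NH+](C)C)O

Heavy atoms from the SMILES: 12 C, 2 N, 4 O.
Implicit hydrogens by atom environment:
  5 × C (aromatic): no H
  4 × C: 3 H each → 12
  3 × O: no H
  2 × C: no H
  1 × C (aromatic): 1 H
  1 × N: 2 H
  1 × N (charge +1): 1 H
  1 × O: 1 H
  Total hydrogens = 17.
Net charge +1.
Molecular formula: C12H17N2O4+

C12H17N2O4+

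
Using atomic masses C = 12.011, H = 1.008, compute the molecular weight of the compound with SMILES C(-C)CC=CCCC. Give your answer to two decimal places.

112.22

Molecular formula: C8H16.
M = 8×12.011 + 16×1.008 = 112.22 g/mol.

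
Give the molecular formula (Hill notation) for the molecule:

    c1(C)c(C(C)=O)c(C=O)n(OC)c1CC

Heavy atoms from the SMILES: 11 C, 1 N, 3 O.
Implicit hydrogens by atom environment:
  4 × C: 3 H each → 12
  4 × C (aromatic): no H
  3 × O: no H
  1 × C: 2 H
  1 × C: 1 H
  1 × C: no H
  1 × N (aromatic): no H
  Total hydrogens = 15.
Molecular formula: C11H15NO3

C11H15NO3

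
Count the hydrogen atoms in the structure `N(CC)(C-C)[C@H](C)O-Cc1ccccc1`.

21

Hydrogens are implicit in SMILES; fill each atom to its normal valence:
  5 × C (aromatic): 1 H each → 5
  3 × C: 3 H each → 9
  3 × C: 2 H each → 6
  1 × C: 1 H
  1 × C (aromatic): no H
  1 × N: no H
  1 × O: no H
  Total hydrogens = 21.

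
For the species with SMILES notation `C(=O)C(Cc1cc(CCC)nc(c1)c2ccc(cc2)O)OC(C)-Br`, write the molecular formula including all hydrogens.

Heavy atoms from the SMILES: 1 Br, 19 C, 1 N, 3 O.
Implicit hydrogens by atom environment:
  6 × C (aromatic): 1 H each → 6
  5 × C (aromatic): no H
  3 × C: 2 H each → 6
  3 × C: 1 H each → 3
  2 × C: 3 H each → 6
  2 × O: no H
  1 × Br: no H
  1 × N (aromatic): no H
  1 × O: 1 H
  Total hydrogens = 22.
Molecular formula: C19H22BrNO3

C19H22BrNO3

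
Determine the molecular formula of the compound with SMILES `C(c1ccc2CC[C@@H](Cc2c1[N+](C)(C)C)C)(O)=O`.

C15H22NO2+

Heavy atoms from the SMILES: 15 C, 1 N, 2 O.
Implicit hydrogens by atom environment:
  4 × C: 3 H each → 12
  4 × C (aromatic): no H
  3 × C: 2 H each → 6
  2 × C (aromatic): 1 H each → 2
  1 × C: 1 H
  1 × C: no H
  1 × N (charge +1): no H
  1 × O: 1 H
  1 × O: no H
  Total hydrogens = 22.
Net charge +1.
Molecular formula: C15H22NO2+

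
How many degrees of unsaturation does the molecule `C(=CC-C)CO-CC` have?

1

Molecular formula from the SMILES: C7H14O.
DoU = (2C + 2 + N − H − X)/2 = (2·7 + 2 + 0 − 14 − 0)/2 = 2/2 = 1.
(Structurally: 0 ring(s) + 1 π bond(s) = 1.)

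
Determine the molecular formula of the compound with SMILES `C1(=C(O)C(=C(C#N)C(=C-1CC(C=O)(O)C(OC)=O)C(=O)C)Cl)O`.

C14H12ClNO7

Heavy atoms from the SMILES: 14 C, 1 Cl, 1 N, 7 O.
Implicit hydrogens by atom environment:
  6 × C (aromatic): no H
  4 × C: no H
  4 × O: no H
  3 × O: 1 H each → 3
  2 × C: 3 H each → 6
  1 × C: 2 H
  1 × C: 1 H
  1 × Cl: no H
  1 × N: no H
  Total hydrogens = 12.
Molecular formula: C14H12ClNO7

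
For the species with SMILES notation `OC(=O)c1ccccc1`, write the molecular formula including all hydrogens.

C7H6O2

Heavy atoms from the SMILES: 7 C, 2 O.
Implicit hydrogens by atom environment:
  5 × C (aromatic): 1 H each → 5
  1 × C (aromatic): no H
  1 × C: no H
  1 × O: 1 H
  1 × O: no H
  Total hydrogens = 6.
Molecular formula: C7H6O2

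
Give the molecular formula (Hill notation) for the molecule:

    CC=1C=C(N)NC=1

C5H8N2

Heavy atoms from the SMILES: 5 C, 2 N.
Implicit hydrogens by atom environment:
  2 × C (aromatic): 1 H each → 2
  2 × C (aromatic): no H
  1 × C: 3 H
  1 × N: 2 H
  1 × N (aromatic): 1 H
  Total hydrogens = 8.
Molecular formula: C5H8N2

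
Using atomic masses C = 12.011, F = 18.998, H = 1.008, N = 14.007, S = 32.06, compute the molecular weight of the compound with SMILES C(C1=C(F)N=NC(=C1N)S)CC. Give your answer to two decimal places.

Molecular formula: C7H10FN3S.
M = 7×12.011 + 1×18.998 + 10×1.008 + 3×14.007 + 1×32.06 = 187.24 g/mol.

187.24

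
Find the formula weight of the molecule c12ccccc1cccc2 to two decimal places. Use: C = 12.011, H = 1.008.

128.17

Molecular formula: C10H8.
M = 10×12.011 + 8×1.008 = 128.17 g/mol.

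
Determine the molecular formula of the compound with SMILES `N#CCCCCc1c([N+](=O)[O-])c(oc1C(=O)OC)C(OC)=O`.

C13H14N2O7

Heavy atoms from the SMILES: 13 C, 2 N, 7 O.
Implicit hydrogens by atom environment:
  5 × O: no H
  4 × C: 2 H each → 8
  4 × C (aromatic): no H
  3 × C: no H
  2 × C: 3 H each → 6
  1 × N: no H
  1 × N (charge +1): no H
  1 × O (aromatic): no H
  1 × O (charge -1): no H
  Total hydrogens = 14.
Molecular formula: C13H14N2O7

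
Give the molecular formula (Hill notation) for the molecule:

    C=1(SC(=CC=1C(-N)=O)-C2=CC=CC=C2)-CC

Heavy atoms from the SMILES: 13 C, 1 N, 1 O, 1 S.
Implicit hydrogens by atom environment:
  6 × C (aromatic): 1 H each → 6
  4 × C (aromatic): no H
  1 × C: 3 H
  1 × C: 2 H
  1 × C: no H
  1 × N: 2 H
  1 × O: no H
  1 × S (aromatic): no H
  Total hydrogens = 13.
Molecular formula: C13H13NOS

C13H13NOS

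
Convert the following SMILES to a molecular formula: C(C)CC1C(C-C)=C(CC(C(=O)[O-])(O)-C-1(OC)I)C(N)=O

Heavy atoms from the SMILES: 14 C, 1 I, 1 N, 5 O.
Implicit hydrogens by atom environment:
  6 × C: no H
  4 × C: 2 H each → 8
  3 × C: 3 H each → 9
  3 × O: no H
  1 × C: 1 H
  1 × I: no H
  1 × N: 2 H
  1 × O: 1 H
  1 × O (charge -1): no H
  Total hydrogens = 21.
Net charge -1.
Molecular formula: C14H21INO5-

C14H21INO5-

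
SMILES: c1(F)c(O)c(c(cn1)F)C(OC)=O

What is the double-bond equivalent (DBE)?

Molecular formula from the SMILES: C7H5F2NO3.
DoU = (2C + 2 + N − H − X)/2 = (2·7 + 2 + 1 − 5 − 2)/2 = 10/2 = 5.
(Structurally: 1 ring(s) + 4 π bond(s) = 5.)

5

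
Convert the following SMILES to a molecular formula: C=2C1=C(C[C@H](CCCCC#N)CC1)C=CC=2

Heavy atoms from the SMILES: 15 C, 1 N.
Implicit hydrogens by atom environment:
  7 × C: 2 H each → 14
  4 × C (aromatic): 1 H each → 4
  2 × C (aromatic): no H
  1 × C: 1 H
  1 × C: no H
  1 × N: no H
  Total hydrogens = 19.
Molecular formula: C15H19N

C15H19N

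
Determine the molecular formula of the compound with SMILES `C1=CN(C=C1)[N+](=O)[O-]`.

C4H4N2O2

Heavy atoms from the SMILES: 4 C, 2 N, 2 O.
Implicit hydrogens by atom environment:
  4 × C (aromatic): 1 H each → 4
  1 × N (aromatic): no H
  1 × N (charge +1): no H
  1 × O: no H
  1 × O (charge -1): no H
  Total hydrogens = 4.
Molecular formula: C4H4N2O2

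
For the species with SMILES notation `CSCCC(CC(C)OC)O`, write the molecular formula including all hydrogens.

Heavy atoms from the SMILES: 8 C, 2 O, 1 S.
Implicit hydrogens by atom environment:
  3 × C: 3 H each → 9
  3 × C: 2 H each → 6
  2 × C: 1 H each → 2
  1 × O: 1 H
  1 × O: no H
  1 × S: no H
  Total hydrogens = 18.
Molecular formula: C8H18O2S

C8H18O2S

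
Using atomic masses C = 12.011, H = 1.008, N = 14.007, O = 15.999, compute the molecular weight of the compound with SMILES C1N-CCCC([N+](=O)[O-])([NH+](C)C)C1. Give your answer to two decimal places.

188.25

Molecular formula: C8H18N3O2+.
M = 8×12.011 + 18×1.008 + 3×14.007 + 2×15.999 = 188.25 g/mol.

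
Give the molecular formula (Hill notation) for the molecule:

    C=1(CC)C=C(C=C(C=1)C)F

C9H11F

Heavy atoms from the SMILES: 9 C, 1 F.
Implicit hydrogens by atom environment:
  3 × C (aromatic): 1 H each → 3
  3 × C (aromatic): no H
  2 × C: 3 H each → 6
  1 × C: 2 H
  1 × F: no H
  Total hydrogens = 11.
Molecular formula: C9H11F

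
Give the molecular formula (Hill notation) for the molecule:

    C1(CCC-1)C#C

Heavy atoms from the SMILES: 6 C.
Implicit hydrogens by atom environment:
  3 × C: 2 H each → 6
  2 × C: 1 H each → 2
  1 × C: no H
  Total hydrogens = 8.
Molecular formula: C6H8

C6H8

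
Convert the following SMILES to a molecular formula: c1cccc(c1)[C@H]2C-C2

Heavy atoms from the SMILES: 9 C.
Implicit hydrogens by atom environment:
  5 × C (aromatic): 1 H each → 5
  2 × C: 2 H each → 4
  1 × C: 1 H
  1 × C (aromatic): no H
  Total hydrogens = 10.
Molecular formula: C9H10

C9H10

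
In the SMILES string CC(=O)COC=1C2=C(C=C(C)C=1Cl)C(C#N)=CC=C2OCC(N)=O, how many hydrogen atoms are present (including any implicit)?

Hydrogens are implicit in SMILES; fill each atom to its normal valence:
  7 × C (aromatic): no H
  4 × O: no H
  3 × C (aromatic): 1 H each → 3
  3 × C: no H
  2 × C: 3 H each → 6
  2 × C: 2 H each → 4
  1 × Cl: no H
  1 × N: 2 H
  1 × N: no H
  Total hydrogens = 15.

15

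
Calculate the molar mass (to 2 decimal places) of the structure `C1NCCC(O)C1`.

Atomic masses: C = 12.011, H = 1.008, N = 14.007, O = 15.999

Molecular formula: C5H11NO.
M = 5×12.011 + 11×1.008 + 1×14.007 + 1×15.999 = 101.15 g/mol.

101.15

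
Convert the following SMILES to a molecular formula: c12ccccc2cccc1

C10H8

Heavy atoms from the SMILES: 10 C.
Implicit hydrogens by atom environment:
  8 × C (aromatic): 1 H each → 8
  2 × C (aromatic): no H
  Total hydrogens = 8.
Molecular formula: C10H8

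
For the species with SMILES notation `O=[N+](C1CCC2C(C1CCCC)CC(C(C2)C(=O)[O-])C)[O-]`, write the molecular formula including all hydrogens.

C16H26NO4-

Heavy atoms from the SMILES: 16 C, 1 N, 4 O.
Implicit hydrogens by atom environment:
  7 × C: 2 H each → 14
  6 × C: 1 H each → 6
  2 × C: 3 H each → 6
  2 × O: no H
  2 × O (charge -1): no H
  1 × C: no H
  1 × N (charge +1): no H
  Total hydrogens = 26.
Net charge -1.
Molecular formula: C16H26NO4-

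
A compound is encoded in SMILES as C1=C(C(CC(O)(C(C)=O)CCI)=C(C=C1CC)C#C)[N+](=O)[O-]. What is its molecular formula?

Heavy atoms from the SMILES: 16 C, 1 I, 1 N, 4 O.
Implicit hydrogens by atom environment:
  4 × C: 2 H each → 8
  4 × C (aromatic): no H
  3 × C: no H
  2 × C: 3 H each → 6
  2 × C (aromatic): 1 H each → 2
  2 × O: no H
  1 × C: 1 H
  1 × I: no H
  1 × N (charge +1): no H
  1 × O: 1 H
  1 × O (charge -1): no H
  Total hydrogens = 18.
Molecular formula: C16H18INO4

C16H18INO4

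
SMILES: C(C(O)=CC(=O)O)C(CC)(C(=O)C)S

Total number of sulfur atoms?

The symbol for sulfur appears 1 time in the SMILES.

1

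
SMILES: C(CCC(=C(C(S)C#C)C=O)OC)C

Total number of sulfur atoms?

The symbol for sulfur appears 1 time in the SMILES.

1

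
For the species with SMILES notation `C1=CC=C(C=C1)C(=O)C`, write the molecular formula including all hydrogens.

C8H8O

Heavy atoms from the SMILES: 8 C, 1 O.
Implicit hydrogens by atom environment:
  5 × C (aromatic): 1 H each → 5
  1 × C: 3 H
  1 × C (aromatic): no H
  1 × C: no H
  1 × O: no H
  Total hydrogens = 8.
Molecular formula: C8H8O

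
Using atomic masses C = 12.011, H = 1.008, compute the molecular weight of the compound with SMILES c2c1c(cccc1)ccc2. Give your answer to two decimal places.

Molecular formula: C10H8.
M = 10×12.011 + 8×1.008 = 128.17 g/mol.

128.17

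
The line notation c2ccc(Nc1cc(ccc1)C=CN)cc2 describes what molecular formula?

C14H14N2

Heavy atoms from the SMILES: 14 C, 2 N.
Implicit hydrogens by atom environment:
  9 × C (aromatic): 1 H each → 9
  3 × C (aromatic): no H
  2 × C: 1 H each → 2
  1 × N: 2 H
  1 × N: 1 H
  Total hydrogens = 14.
Molecular formula: C14H14N2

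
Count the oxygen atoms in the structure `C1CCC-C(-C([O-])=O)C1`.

The symbol for oxygen appears 2 times in the SMILES.

2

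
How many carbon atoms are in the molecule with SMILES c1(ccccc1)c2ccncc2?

11

The symbol for carbon appears 11 times in the SMILES. Lowercase c denotes aromatic carbon and counts toward C.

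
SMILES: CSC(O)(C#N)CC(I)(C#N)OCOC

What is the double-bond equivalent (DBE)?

Molecular formula from the SMILES: C8H11IN2O3S.
DoU = (2C + 2 + N − H − X)/2 = (2·8 + 2 + 2 − 11 − 1)/2 = 8/2 = 4.
(Structurally: 0 ring(s) + 4 π bond(s) = 4.)

4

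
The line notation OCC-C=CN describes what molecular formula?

C4H9NO

Heavy atoms from the SMILES: 4 C, 1 N, 1 O.
Implicit hydrogens by atom environment:
  2 × C: 2 H each → 4
  2 × C: 1 H each → 2
  1 × N: 2 H
  1 × O: 1 H
  Total hydrogens = 9.
Molecular formula: C4H9NO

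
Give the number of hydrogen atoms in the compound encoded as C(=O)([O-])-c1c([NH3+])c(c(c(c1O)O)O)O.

Hydrogens are implicit in SMILES; fill each atom to its normal valence:
  6 × C (aromatic): no H
  4 × O: 1 H each → 4
  1 × C: no H
  1 × N (charge +1): 3 H
  1 × O: no H
  1 × O (charge -1): no H
  Total hydrogens = 7.

7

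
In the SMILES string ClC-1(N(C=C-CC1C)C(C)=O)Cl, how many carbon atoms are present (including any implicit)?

The symbol for carbon appears 8 times in the SMILES. (Cl is a single chlorine, not C + l.)

8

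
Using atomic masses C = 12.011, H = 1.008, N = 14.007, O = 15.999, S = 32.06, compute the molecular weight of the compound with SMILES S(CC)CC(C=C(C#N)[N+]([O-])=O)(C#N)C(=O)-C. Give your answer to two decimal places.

Molecular formula: C10H11N3O3S.
M = 10×12.011 + 11×1.008 + 3×14.007 + 3×15.999 + 1×32.06 = 253.28 g/mol.

253.28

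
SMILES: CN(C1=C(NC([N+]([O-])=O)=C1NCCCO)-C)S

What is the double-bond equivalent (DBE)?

4

Molecular formula from the SMILES: C9H16N4O3S.
DoU = (2C + 2 + N − H − X)/2 = (2·9 + 2 + 4 − 16 − 0)/2 = 8/2 = 4.
(Structurally: 1 ring(s) + 3 π bond(s) = 4.)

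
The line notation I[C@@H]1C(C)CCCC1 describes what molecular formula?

C7H13I

Heavy atoms from the SMILES: 7 C, 1 I.
Implicit hydrogens by atom environment:
  4 × C: 2 H each → 8
  2 × C: 1 H each → 2
  1 × C: 3 H
  1 × I: no H
  Total hydrogens = 13.
Molecular formula: C7H13I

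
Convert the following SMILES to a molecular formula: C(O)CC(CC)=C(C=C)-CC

Heavy atoms from the SMILES: 10 C, 1 O.
Implicit hydrogens by atom environment:
  5 × C: 2 H each → 10
  2 × C: 3 H each → 6
  2 × C: no H
  1 × C: 1 H
  1 × O: 1 H
  Total hydrogens = 18.
Molecular formula: C10H18O

C10H18O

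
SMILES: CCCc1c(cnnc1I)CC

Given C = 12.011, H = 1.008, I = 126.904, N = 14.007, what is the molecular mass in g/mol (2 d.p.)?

Molecular formula: C9H13IN2.
M = 9×12.011 + 13×1.008 + 1×126.904 + 2×14.007 = 276.12 g/mol.

276.12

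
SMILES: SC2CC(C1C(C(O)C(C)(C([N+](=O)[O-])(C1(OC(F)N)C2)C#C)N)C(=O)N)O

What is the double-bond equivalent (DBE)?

6

Molecular formula from the SMILES: C15H23FN4O6S.
DoU = (2C + 2 + N − H − X)/2 = (2·15 + 2 + 4 − 23 − 1)/2 = 12/2 = 6.
(Structurally: 2 ring(s) + 4 π bond(s) = 6.)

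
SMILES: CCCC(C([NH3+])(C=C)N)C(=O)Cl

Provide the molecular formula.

C8H16ClN2O+

Heavy atoms from the SMILES: 8 C, 1 Cl, 2 N, 1 O.
Implicit hydrogens by atom environment:
  3 × C: 2 H each → 6
  2 × C: 1 H each → 2
  2 × C: no H
  1 × C: 3 H
  1 × Cl: no H
  1 × N (charge +1): 3 H
  1 × N: 2 H
  1 × O: no H
  Total hydrogens = 16.
Net charge +1.
Molecular formula: C8H16ClN2O+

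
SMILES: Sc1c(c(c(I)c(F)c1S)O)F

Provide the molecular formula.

Heavy atoms from the SMILES: 6 C, 2 F, 1 I, 1 O, 2 S.
Implicit hydrogens by atom environment:
  6 × C (aromatic): no H
  2 × F: no H
  2 × S: 1 H each → 2
  1 × I: no H
  1 × O: 1 H
  Total hydrogens = 3.
Molecular formula: C6H3F2IOS2

C6H3F2IOS2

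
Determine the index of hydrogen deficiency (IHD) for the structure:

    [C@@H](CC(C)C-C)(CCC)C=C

1

Molecular formula from the SMILES: C11H22.
DoU = (2C + 2 + N − H − X)/2 = (2·11 + 2 + 0 − 22 − 0)/2 = 2/2 = 1.
(Structurally: 0 ring(s) + 1 π bond(s) = 1.)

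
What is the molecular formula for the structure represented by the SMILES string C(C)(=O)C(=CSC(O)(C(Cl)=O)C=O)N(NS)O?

C7H9ClN2O5S2

Heavy atoms from the SMILES: 7 C, 1 Cl, 2 N, 5 O, 2 S.
Implicit hydrogens by atom environment:
  4 × C: no H
  3 × O: no H
  2 × C: 1 H each → 2
  2 × O: 1 H each → 2
  1 × C: 3 H
  1 × Cl: no H
  1 × N: 1 H
  1 × N: no H
  1 × S: 1 H
  1 × S: no H
  Total hydrogens = 9.
Molecular formula: C7H9ClN2O5S2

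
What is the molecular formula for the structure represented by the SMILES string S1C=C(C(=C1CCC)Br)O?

C7H9BrOS

Heavy atoms from the SMILES: 1 Br, 7 C, 1 O, 1 S.
Implicit hydrogens by atom environment:
  3 × C (aromatic): no H
  2 × C: 2 H each → 4
  1 × Br: no H
  1 × C: 3 H
  1 × C (aromatic): 1 H
  1 × O: 1 H
  1 × S (aromatic): no H
  Total hydrogens = 9.
Molecular formula: C7H9BrOS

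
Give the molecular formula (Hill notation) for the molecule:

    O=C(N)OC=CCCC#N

C6H8N2O2

Heavy atoms from the SMILES: 6 C, 2 N, 2 O.
Implicit hydrogens by atom environment:
  2 × C: 2 H each → 4
  2 × C: 1 H each → 2
  2 × C: no H
  2 × O: no H
  1 × N: 2 H
  1 × N: no H
  Total hydrogens = 8.
Molecular formula: C6H8N2O2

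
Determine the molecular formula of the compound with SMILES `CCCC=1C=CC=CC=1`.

C9H12

Heavy atoms from the SMILES: 9 C.
Implicit hydrogens by atom environment:
  5 × C (aromatic): 1 H each → 5
  2 × C: 2 H each → 4
  1 × C: 3 H
  1 × C (aromatic): no H
  Total hydrogens = 12.
Molecular formula: C9H12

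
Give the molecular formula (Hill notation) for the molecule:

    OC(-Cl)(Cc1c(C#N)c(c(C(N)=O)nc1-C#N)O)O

Heavy atoms from the SMILES: 10 C, 1 Cl, 4 N, 4 O.
Implicit hydrogens by atom environment:
  5 × C (aromatic): no H
  4 × C: no H
  3 × O: 1 H each → 3
  2 × N: no H
  1 × C: 2 H
  1 × Cl: no H
  1 × N: 2 H
  1 × N (aromatic): no H
  1 × O: no H
  Total hydrogens = 7.
Molecular formula: C10H7ClN4O4

C10H7ClN4O4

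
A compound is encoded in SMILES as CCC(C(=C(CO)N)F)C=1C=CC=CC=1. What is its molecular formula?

C12H16FNO

Heavy atoms from the SMILES: 12 C, 1 F, 1 N, 1 O.
Implicit hydrogens by atom environment:
  5 × C (aromatic): 1 H each → 5
  2 × C: 2 H each → 4
  2 × C: no H
  1 × C: 3 H
  1 × C: 1 H
  1 × C (aromatic): no H
  1 × F: no H
  1 × N: 2 H
  1 × O: 1 H
  Total hydrogens = 16.
Molecular formula: C12H16FNO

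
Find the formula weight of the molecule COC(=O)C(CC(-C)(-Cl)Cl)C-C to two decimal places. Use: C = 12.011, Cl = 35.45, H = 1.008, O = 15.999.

Molecular formula: C8H14Cl2O2.
M = 8×12.011 + 2×35.45 + 14×1.008 + 2×15.999 = 213.10 g/mol.

213.10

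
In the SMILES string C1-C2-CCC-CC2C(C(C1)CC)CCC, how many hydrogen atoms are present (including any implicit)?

Hydrogens are implicit in SMILES; fill each atom to its normal valence:
  9 × C: 2 H each → 18
  4 × C: 1 H each → 4
  2 × C: 3 H each → 6
  Total hydrogens = 28.

28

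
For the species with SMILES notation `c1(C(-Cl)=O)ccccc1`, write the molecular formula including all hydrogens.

Heavy atoms from the SMILES: 7 C, 1 Cl, 1 O.
Implicit hydrogens by atom environment:
  5 × C (aromatic): 1 H each → 5
  1 × C (aromatic): no H
  1 × C: no H
  1 × Cl: no H
  1 × O: no H
  Total hydrogens = 5.
Molecular formula: C7H5ClO

C7H5ClO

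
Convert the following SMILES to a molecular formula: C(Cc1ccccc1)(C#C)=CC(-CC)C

C15H18

Heavy atoms from the SMILES: 15 C.
Implicit hydrogens by atom environment:
  5 × C (aromatic): 1 H each → 5
  3 × C: 1 H each → 3
  2 × C: 3 H each → 6
  2 × C: 2 H each → 4
  2 × C: no H
  1 × C (aromatic): no H
  Total hydrogens = 18.
Molecular formula: C15H18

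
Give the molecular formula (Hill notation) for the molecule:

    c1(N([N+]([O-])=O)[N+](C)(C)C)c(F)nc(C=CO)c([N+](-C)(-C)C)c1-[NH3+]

Heavy atoms from the SMILES: 13 C, 1 F, 6 N, 3 O.
Implicit hydrogens by atom environment:
  6 × C: 3 H each → 18
  5 × C (aromatic): no H
  3 × N (charge +1): no H
  2 × C: 1 H each → 2
  1 × F: no H
  1 × N (charge +1): 3 H
  1 × N (aromatic): no H
  1 × N: no H
  1 × O: 1 H
  1 × O: no H
  1 × O (charge -1): no H
  Total hydrogens = 24.
Net charge +3.
Molecular formula: [C13H24FN6O3]3+

[C13H24FN6O3]3+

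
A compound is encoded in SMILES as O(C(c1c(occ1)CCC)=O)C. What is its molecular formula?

C9H12O3

Heavy atoms from the SMILES: 9 C, 3 O.
Implicit hydrogens by atom environment:
  2 × C: 3 H each → 6
  2 × C: 2 H each → 4
  2 × C (aromatic): 1 H each → 2
  2 × C (aromatic): no H
  2 × O: no H
  1 × C: no H
  1 × O (aromatic): no H
  Total hydrogens = 12.
Molecular formula: C9H12O3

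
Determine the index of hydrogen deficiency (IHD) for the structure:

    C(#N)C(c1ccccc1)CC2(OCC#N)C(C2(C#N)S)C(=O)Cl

Molecular formula from the SMILES: C16H12ClN3O2S.
DoU = (2C + 2 + N − H − X)/2 = (2·16 + 2 + 3 − 12 − 1)/2 = 24/2 = 12.
(Structurally: 2 ring(s) + 10 π bond(s) = 12.)

12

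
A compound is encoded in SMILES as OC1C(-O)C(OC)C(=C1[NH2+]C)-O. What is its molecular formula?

Heavy atoms from the SMILES: 7 C, 1 N, 4 O.
Implicit hydrogens by atom environment:
  3 × C: 1 H each → 3
  3 × O: 1 H each → 3
  2 × C: 3 H each → 6
  2 × C: no H
  1 × N (charge +1): 2 H
  1 × O: no H
  Total hydrogens = 14.
Net charge +1.
Molecular formula: C7H14NO4+

C7H14NO4+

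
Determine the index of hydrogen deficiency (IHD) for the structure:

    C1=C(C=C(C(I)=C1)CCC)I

4

Molecular formula from the SMILES: C9H10I2.
DoU = (2C + 2 + N − H − X)/2 = (2·9 + 2 + 0 − 10 − 2)/2 = 8/2 = 4.
(Structurally: 1 ring(s) + 3 π bond(s) = 4.)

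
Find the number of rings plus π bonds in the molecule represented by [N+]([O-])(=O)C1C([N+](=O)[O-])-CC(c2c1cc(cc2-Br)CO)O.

7

Molecular formula from the SMILES: C11H11BrN2O6.
DoU = (2C + 2 + N − H − X)/2 = (2·11 + 2 + 2 − 11 − 1)/2 = 14/2 = 7.
(Structurally: 2 ring(s) + 5 π bond(s) = 7.)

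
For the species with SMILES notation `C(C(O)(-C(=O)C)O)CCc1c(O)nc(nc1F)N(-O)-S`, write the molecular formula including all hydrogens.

Heavy atoms from the SMILES: 10 C, 1 F, 3 N, 5 O, 1 S.
Implicit hydrogens by atom environment:
  4 × C (aromatic): no H
  4 × O: 1 H each → 4
  3 × C: 2 H each → 6
  2 × C: no H
  2 × N (aromatic): no H
  1 × C: 3 H
  1 × F: no H
  1 × N: no H
  1 × O: no H
  1 × S: 1 H
  Total hydrogens = 14.
Molecular formula: C10H14FN3O5S

C10H14FN3O5S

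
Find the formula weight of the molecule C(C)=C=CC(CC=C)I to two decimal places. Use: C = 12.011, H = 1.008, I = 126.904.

234.08

Molecular formula: C8H11I.
M = 8×12.011 + 11×1.008 + 1×126.904 = 234.08 g/mol.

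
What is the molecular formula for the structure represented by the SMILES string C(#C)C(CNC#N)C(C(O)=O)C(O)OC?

Heavy atoms from the SMILES: 9 C, 2 N, 4 O.
Implicit hydrogens by atom environment:
  4 × C: 1 H each → 4
  3 × C: no H
  2 × O: 1 H each → 2
  2 × O: no H
  1 × C: 3 H
  1 × C: 2 H
  1 × N: 1 H
  1 × N: no H
  Total hydrogens = 12.
Molecular formula: C9H12N2O4

C9H12N2O4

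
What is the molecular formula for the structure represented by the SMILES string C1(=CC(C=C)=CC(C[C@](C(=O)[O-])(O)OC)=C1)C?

Heavy atoms from the SMILES: 13 C, 4 O.
Implicit hydrogens by atom environment:
  3 × C (aromatic): 1 H each → 3
  3 × C (aromatic): no H
  2 × C: 3 H each → 6
  2 × C: 2 H each → 4
  2 × C: no H
  2 × O: no H
  1 × C: 1 H
  1 × O: 1 H
  1 × O (charge -1): no H
  Total hydrogens = 15.
Net charge -1.
Molecular formula: C13H15O4-

C13H15O4-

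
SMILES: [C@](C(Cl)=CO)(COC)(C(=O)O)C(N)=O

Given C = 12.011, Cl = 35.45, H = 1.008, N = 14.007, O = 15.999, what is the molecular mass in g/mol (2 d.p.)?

Molecular formula: C7H10ClNO5.
M = 7×12.011 + 1×35.45 + 10×1.008 + 1×14.007 + 5×15.999 = 223.61 g/mol.

223.61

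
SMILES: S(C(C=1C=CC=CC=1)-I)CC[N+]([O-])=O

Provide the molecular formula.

Heavy atoms from the SMILES: 9 C, 1 I, 1 N, 2 O, 1 S.
Implicit hydrogens by atom environment:
  5 × C (aromatic): 1 H each → 5
  2 × C: 2 H each → 4
  1 × C: 1 H
  1 × C (aromatic): no H
  1 × I: no H
  1 × N (charge +1): no H
  1 × O: no H
  1 × O (charge -1): no H
  1 × S: no H
  Total hydrogens = 10.
Molecular formula: C9H10INO2S

C9H10INO2S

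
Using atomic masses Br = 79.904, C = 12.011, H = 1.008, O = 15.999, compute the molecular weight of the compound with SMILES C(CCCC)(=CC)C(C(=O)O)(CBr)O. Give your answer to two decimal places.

Molecular formula: C10H17BrO3.
M = 1×79.904 + 10×12.011 + 17×1.008 + 3×15.999 = 265.15 g/mol.

265.15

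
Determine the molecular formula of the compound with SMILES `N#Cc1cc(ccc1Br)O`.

Heavy atoms from the SMILES: 1 Br, 7 C, 1 N, 1 O.
Implicit hydrogens by atom environment:
  3 × C (aromatic): 1 H each → 3
  3 × C (aromatic): no H
  1 × Br: no H
  1 × C: no H
  1 × N: no H
  1 × O: 1 H
  Total hydrogens = 4.
Molecular formula: C7H4BrNO

C7H4BrNO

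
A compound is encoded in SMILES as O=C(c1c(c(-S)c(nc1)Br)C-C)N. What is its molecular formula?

C8H9BrN2OS

Heavy atoms from the SMILES: 1 Br, 8 C, 2 N, 1 O, 1 S.
Implicit hydrogens by atom environment:
  4 × C (aromatic): no H
  1 × Br: no H
  1 × C: 3 H
  1 × C: 2 H
  1 × C (aromatic): 1 H
  1 × C: no H
  1 × N: 2 H
  1 × N (aromatic): no H
  1 × O: no H
  1 × S: 1 H
  Total hydrogens = 9.
Molecular formula: C8H9BrN2OS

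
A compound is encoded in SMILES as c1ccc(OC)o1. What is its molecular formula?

C5H6O2

Heavy atoms from the SMILES: 5 C, 2 O.
Implicit hydrogens by atom environment:
  3 × C (aromatic): 1 H each → 3
  1 × C: 3 H
  1 × C (aromatic): no H
  1 × O (aromatic): no H
  1 × O: no H
  Total hydrogens = 6.
Molecular formula: C5H6O2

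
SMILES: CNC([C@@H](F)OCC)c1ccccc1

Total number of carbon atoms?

The symbol for carbon appears 11 times in the SMILES. Lowercase c denotes aromatic carbon and counts toward C.

11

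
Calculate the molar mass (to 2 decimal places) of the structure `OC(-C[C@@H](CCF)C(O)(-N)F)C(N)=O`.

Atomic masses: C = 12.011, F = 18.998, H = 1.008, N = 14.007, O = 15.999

212.20

Molecular formula: C7H14F2N2O3.
M = 7×12.011 + 2×18.998 + 14×1.008 + 2×14.007 + 3×15.999 = 212.20 g/mol.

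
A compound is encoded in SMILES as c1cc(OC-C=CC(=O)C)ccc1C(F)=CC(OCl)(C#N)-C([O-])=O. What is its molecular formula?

Heavy atoms from the SMILES: 16 C, 1 Cl, 1 F, 1 N, 5 O.
Implicit hydrogens by atom environment:
  5 × C: no H
  4 × C (aromatic): 1 H each → 4
  4 × O: no H
  3 × C: 1 H each → 3
  2 × C (aromatic): no H
  1 × C: 3 H
  1 × C: 2 H
  1 × Cl: no H
  1 × F: no H
  1 × N: no H
  1 × O (charge -1): no H
  Total hydrogens = 12.
Net charge -1.
Molecular formula: C16H12ClFNO5-

C16H12ClFNO5-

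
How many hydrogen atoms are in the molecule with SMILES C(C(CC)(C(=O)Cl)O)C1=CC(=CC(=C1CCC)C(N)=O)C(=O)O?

20

Hydrogens are implicit in SMILES; fill each atom to its normal valence:
  4 × C: 2 H each → 8
  4 × C (aromatic): no H
  4 × C: no H
  3 × O: no H
  2 × C: 3 H each → 6
  2 × C (aromatic): 1 H each → 2
  2 × O: 1 H each → 2
  1 × Cl: no H
  1 × N: 2 H
  Total hydrogens = 20.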